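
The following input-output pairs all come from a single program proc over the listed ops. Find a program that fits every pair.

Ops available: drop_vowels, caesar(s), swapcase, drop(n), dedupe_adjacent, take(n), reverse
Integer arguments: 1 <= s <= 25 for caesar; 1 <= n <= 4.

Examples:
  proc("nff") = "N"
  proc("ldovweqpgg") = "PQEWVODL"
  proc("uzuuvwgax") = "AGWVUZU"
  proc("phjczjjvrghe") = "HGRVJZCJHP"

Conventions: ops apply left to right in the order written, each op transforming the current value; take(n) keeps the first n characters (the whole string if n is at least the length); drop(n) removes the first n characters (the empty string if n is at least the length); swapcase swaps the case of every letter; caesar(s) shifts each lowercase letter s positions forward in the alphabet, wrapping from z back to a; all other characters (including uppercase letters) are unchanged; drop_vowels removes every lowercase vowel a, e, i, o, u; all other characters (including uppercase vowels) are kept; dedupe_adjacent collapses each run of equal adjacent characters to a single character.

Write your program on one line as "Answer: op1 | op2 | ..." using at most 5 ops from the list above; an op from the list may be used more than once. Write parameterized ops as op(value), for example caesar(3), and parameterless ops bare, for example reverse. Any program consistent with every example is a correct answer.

reverse | dedupe_adjacent | swapcase | drop(1)

Check, running the answer program on each example:
  "nff" -> "ffn" -> "fn" -> "FN" -> "N"
  "ldovweqpgg" -> "ggpqewvodl" -> "gpqewvodl" -> "GPQEWVODL" -> "PQEWVODL"
  "uzuuvwgax" -> "xagwvuuzu" -> "xagwvuzu" -> "XAGWVUZU" -> "AGWVUZU"
  "phjczjjvrghe" -> "ehgrvjjzcjhp" -> "ehgrvjzcjhp" -> "EHGRVJZCJHP" -> "HGRVJZCJHP"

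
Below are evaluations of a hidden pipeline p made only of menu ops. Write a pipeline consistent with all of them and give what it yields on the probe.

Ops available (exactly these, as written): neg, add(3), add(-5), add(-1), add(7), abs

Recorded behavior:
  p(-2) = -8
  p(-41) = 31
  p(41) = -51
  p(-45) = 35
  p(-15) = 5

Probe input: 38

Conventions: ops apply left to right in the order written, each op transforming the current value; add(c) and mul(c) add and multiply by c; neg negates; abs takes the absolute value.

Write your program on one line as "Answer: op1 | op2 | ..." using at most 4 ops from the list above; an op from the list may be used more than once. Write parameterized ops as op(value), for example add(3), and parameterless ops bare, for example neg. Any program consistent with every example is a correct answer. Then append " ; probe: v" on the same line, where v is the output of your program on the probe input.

add(7) | add(3) | neg ; probe: -48

Check, running the answer program on each example:
  -2 -> 5 -> 8 -> -8
  -41 -> -34 -> -31 -> 31
  41 -> 48 -> 51 -> -51
  -45 -> -38 -> -35 -> 35
  -15 -> -8 -> -5 -> 5
  probe: 38 -> 45 -> 48 -> -48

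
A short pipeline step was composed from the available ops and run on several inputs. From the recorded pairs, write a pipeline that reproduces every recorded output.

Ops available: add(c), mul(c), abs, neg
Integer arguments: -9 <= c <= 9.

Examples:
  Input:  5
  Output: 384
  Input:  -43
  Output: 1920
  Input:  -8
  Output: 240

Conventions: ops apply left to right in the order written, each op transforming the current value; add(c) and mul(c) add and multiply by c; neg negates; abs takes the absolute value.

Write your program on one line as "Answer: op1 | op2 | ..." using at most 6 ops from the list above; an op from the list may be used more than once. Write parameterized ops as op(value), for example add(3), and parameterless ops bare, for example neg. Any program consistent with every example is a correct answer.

add(3) | mul(3) | mul(-2) | abs | mul(8)

Check, running the answer program on each example:
  5 -> 8 -> 24 -> -48 -> 48 -> 384
  -43 -> -40 -> -120 -> 240 -> 240 -> 1920
  -8 -> -5 -> -15 -> 30 -> 30 -> 240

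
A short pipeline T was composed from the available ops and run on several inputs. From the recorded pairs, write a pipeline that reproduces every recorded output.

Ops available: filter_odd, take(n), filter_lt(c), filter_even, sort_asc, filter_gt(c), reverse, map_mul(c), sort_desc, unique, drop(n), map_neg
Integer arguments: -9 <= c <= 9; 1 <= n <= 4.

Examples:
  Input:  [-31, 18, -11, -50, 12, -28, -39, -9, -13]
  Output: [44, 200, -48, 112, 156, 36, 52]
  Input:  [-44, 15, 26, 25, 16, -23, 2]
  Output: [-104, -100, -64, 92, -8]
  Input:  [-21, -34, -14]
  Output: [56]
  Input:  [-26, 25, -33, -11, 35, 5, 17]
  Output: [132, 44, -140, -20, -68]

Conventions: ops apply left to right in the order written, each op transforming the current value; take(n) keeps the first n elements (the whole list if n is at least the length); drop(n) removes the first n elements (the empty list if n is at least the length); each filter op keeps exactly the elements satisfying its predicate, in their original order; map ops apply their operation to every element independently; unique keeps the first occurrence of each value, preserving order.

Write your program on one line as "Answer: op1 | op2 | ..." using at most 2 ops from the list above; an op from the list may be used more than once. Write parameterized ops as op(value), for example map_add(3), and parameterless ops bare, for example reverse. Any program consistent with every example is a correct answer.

map_mul(-4) | drop(2)

Check, running the answer program on each example:
  [-31, 18, -11, -50, 12, -28, -39, -9, -13] -> [124, -72, 44, 200, -48, 112, 156, 36, 52] -> [44, 200, -48, 112, 156, 36, 52]
  [-44, 15, 26, 25, 16, -23, 2] -> [176, -60, -104, -100, -64, 92, -8] -> [-104, -100, -64, 92, -8]
  [-21, -34, -14] -> [84, 136, 56] -> [56]
  [-26, 25, -33, -11, 35, 5, 17] -> [104, -100, 132, 44, -140, -20, -68] -> [132, 44, -140, -20, -68]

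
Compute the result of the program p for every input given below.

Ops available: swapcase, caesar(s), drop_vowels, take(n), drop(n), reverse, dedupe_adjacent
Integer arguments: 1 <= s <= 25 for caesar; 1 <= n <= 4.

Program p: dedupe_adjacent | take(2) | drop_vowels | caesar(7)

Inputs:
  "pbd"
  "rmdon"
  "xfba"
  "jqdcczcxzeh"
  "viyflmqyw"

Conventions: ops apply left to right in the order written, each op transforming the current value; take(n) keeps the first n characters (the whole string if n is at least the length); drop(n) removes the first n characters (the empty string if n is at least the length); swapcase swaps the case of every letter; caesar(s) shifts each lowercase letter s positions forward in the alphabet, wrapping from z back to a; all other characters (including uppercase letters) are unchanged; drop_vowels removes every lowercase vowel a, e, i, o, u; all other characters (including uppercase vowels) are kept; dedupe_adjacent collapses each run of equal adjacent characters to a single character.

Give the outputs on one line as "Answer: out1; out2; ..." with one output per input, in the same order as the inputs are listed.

"wi"; "yt"; "em"; "qx"; "c"

Execution, op by op:
  "pbd" -> "pbd" -> "pb" -> "pb" -> "wi"
  "rmdon" -> "rmdon" -> "rm" -> "rm" -> "yt"
  "xfba" -> "xfba" -> "xf" -> "xf" -> "em"
  "jqdcczcxzeh" -> "jqdczcxzeh" -> "jq" -> "jq" -> "qx"
  "viyflmqyw" -> "viyflmqyw" -> "vi" -> "v" -> "c"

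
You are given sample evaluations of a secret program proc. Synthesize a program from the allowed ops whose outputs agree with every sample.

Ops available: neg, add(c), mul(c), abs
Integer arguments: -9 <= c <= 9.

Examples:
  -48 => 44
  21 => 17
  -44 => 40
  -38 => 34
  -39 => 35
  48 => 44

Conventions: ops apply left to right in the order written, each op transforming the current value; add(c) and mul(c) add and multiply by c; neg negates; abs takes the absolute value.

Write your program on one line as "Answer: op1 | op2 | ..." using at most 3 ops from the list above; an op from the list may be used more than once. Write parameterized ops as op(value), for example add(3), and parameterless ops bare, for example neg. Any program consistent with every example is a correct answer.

abs | add(-4)

Check, running the answer program on each example:
  -48 -> 48 -> 44
  21 -> 21 -> 17
  -44 -> 44 -> 40
  -38 -> 38 -> 34
  -39 -> 39 -> 35
  48 -> 48 -> 44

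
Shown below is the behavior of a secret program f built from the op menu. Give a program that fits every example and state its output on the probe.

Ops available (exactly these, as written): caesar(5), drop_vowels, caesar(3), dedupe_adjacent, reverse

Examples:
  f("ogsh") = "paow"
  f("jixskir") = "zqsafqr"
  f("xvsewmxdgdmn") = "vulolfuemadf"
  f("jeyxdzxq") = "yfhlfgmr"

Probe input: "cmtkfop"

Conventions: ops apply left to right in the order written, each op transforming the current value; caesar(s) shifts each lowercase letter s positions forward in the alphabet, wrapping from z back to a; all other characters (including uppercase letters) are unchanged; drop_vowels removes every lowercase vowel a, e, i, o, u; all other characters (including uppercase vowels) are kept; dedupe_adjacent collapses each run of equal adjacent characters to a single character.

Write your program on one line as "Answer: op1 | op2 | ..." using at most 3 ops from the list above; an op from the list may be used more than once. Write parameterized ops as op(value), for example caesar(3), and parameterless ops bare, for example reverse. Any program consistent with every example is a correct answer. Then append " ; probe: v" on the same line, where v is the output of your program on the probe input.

reverse | caesar(5) | caesar(3) ; probe: "xwnsbuk"

Check, running the answer program on each example:
  "ogsh" -> "hsgo" -> "mxlt" -> "paow"
  "jixskir" -> "riksxij" -> "wnpxcno" -> "zqsafqr"
  "xvsewmxdgdmn" -> "nmdgdxmwesvx" -> "srilicrbjxac" -> "vulolfuemadf"
  "jeyxdzxq" -> "qxzdxyej" -> "vceicdjo" -> "yfhlfgmr"
  probe: "cmtkfop" -> "pofktmc" -> "utkpyrh" -> "xwnsbuk"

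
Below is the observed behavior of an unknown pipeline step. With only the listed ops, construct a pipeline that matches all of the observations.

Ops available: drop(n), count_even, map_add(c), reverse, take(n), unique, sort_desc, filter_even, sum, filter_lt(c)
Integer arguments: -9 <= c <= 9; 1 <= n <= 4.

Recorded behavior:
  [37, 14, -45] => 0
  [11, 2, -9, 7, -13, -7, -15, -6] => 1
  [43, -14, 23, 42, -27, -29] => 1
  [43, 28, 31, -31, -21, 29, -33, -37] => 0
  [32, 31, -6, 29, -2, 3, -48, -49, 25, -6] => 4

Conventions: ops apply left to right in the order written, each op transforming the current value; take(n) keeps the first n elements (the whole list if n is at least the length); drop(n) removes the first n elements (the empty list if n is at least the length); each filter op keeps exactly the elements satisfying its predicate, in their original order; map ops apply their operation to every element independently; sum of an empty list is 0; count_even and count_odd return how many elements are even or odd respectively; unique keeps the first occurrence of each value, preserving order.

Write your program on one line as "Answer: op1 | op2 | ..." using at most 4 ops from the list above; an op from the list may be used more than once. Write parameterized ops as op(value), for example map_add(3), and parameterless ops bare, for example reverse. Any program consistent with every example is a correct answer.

drop(2) | filter_even | count_even

Check, running the answer program on each example:
  [37, 14, -45] -> [-45] -> [] -> 0
  [11, 2, -9, 7, -13, -7, -15, -6] -> [-9, 7, -13, -7, -15, -6] -> [-6] -> 1
  [43, -14, 23, 42, -27, -29] -> [23, 42, -27, -29] -> [42] -> 1
  [43, 28, 31, -31, -21, 29, -33, -37] -> [31, -31, -21, 29, -33, -37] -> [] -> 0
  [32, 31, -6, 29, -2, 3, -48, -49, 25, -6] -> [-6, 29, -2, 3, -48, -49, 25, -6] -> [-6, -2, -48, -6] -> 4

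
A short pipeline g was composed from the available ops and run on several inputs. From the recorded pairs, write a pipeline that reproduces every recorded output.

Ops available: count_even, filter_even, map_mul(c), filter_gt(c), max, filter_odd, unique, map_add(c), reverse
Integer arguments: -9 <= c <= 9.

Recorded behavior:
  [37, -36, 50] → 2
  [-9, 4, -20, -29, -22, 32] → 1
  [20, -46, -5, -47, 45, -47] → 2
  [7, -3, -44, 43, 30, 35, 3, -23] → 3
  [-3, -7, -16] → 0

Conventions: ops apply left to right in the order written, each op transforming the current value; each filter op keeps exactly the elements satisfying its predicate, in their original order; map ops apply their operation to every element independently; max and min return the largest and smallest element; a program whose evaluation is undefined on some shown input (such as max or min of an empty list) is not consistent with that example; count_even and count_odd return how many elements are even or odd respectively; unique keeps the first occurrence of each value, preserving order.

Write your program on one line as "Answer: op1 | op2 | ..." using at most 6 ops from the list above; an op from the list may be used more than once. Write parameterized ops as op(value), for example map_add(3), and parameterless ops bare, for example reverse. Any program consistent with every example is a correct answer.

filter_gt(8) | reverse | map_mul(-4) | reverse | count_even

Check, running the answer program on each example:
  [37, -36, 50] -> [37, 50] -> [50, 37] -> [-200, -148] -> [-148, -200] -> 2
  [-9, 4, -20, -29, -22, 32] -> [32] -> [32] -> [-128] -> [-128] -> 1
  [20, -46, -5, -47, 45, -47] -> [20, 45] -> [45, 20] -> [-180, -80] -> [-80, -180] -> 2
  [7, -3, -44, 43, 30, 35, 3, -23] -> [43, 30, 35] -> [35, 30, 43] -> [-140, -120, -172] -> [-172, -120, -140] -> 3
  [-3, -7, -16] -> [] -> [] -> [] -> [] -> 0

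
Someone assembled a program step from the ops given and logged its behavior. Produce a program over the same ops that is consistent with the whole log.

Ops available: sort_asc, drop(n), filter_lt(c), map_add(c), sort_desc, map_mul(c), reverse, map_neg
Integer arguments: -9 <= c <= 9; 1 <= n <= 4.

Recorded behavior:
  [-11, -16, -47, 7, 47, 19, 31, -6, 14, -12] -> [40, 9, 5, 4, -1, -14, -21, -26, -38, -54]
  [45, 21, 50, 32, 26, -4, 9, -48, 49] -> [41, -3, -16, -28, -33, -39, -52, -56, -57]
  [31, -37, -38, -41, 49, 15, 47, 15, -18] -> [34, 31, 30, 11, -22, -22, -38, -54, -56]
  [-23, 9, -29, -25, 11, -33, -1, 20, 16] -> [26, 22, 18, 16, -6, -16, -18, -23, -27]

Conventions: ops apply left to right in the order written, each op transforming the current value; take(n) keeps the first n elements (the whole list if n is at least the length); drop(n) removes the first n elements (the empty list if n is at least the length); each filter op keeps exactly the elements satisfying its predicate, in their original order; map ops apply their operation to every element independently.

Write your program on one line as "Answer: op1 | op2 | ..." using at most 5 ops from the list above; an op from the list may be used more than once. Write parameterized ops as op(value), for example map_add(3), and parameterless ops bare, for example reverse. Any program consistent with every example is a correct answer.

map_neg | map_add(-8) | sort_desc | map_add(1)

Check, running the answer program on each example:
  [-11, -16, -47, 7, 47, 19, 31, -6, 14, -12] -> [11, 16, 47, -7, -47, -19, -31, 6, -14, 12] -> [3, 8, 39, -15, -55, -27, -39, -2, -22, 4] -> [39, 8, 4, 3, -2, -15, -22, -27, -39, -55] -> [40, 9, 5, 4, -1, -14, -21, -26, -38, -54]
  [45, 21, 50, 32, 26, -4, 9, -48, 49] -> [-45, -21, -50, -32, -26, 4, -9, 48, -49] -> [-53, -29, -58, -40, -34, -4, -17, 40, -57] -> [40, -4, -17, -29, -34, -40, -53, -57, -58] -> [41, -3, -16, -28, -33, -39, -52, -56, -57]
  [31, -37, -38, -41, 49, 15, 47, 15, -18] -> [-31, 37, 38, 41, -49, -15, -47, -15, 18] -> [-39, 29, 30, 33, -57, -23, -55, -23, 10] -> [33, 30, 29, 10, -23, -23, -39, -55, -57] -> [34, 31, 30, 11, -22, -22, -38, -54, -56]
  [-23, 9, -29, -25, 11, -33, -1, 20, 16] -> [23, -9, 29, 25, -11, 33, 1, -20, -16] -> [15, -17, 21, 17, -19, 25, -7, -28, -24] -> [25, 21, 17, 15, -7, -17, -19, -24, -28] -> [26, 22, 18, 16, -6, -16, -18, -23, -27]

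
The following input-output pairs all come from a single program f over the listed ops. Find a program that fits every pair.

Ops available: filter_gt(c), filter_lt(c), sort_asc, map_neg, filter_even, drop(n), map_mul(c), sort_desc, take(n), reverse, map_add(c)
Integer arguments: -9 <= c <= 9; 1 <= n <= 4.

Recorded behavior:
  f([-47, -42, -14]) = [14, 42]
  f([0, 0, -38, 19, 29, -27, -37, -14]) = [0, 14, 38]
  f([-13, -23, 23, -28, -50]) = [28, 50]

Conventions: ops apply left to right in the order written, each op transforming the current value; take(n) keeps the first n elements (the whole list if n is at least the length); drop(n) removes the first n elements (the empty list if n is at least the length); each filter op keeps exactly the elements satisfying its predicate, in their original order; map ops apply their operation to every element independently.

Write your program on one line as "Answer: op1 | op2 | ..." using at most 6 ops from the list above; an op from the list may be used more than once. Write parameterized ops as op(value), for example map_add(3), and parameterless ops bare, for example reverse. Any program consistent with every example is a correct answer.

reverse | filter_even | take(3) | sort_desc | map_neg

Check, running the answer program on each example:
  [-47, -42, -14] -> [-14, -42, -47] -> [-14, -42] -> [-14, -42] -> [-14, -42] -> [14, 42]
  [0, 0, -38, 19, 29, -27, -37, -14] -> [-14, -37, -27, 29, 19, -38, 0, 0] -> [-14, -38, 0, 0] -> [-14, -38, 0] -> [0, -14, -38] -> [0, 14, 38]
  [-13, -23, 23, -28, -50] -> [-50, -28, 23, -23, -13] -> [-50, -28] -> [-50, -28] -> [-28, -50] -> [28, 50]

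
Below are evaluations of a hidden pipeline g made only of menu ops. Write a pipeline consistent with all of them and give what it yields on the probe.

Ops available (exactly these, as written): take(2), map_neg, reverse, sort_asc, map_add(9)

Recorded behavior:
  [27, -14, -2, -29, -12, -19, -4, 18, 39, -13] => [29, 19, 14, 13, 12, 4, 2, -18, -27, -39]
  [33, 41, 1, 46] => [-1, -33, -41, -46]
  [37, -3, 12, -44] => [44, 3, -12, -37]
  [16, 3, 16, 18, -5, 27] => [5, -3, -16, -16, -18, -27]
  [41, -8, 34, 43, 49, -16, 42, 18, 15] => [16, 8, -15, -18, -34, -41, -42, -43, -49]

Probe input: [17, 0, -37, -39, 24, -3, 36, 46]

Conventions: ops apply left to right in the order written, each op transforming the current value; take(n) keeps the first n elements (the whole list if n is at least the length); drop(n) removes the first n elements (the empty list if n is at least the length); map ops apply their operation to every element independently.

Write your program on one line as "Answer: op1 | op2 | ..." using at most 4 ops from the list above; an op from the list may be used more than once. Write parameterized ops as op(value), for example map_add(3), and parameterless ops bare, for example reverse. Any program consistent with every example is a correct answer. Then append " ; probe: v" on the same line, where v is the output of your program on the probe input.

map_neg | sort_asc | reverse ; probe: [39, 37, 3, 0, -17, -24, -36, -46]

Check, running the answer program on each example:
  [27, -14, -2, -29, -12, -19, -4, 18, 39, -13] -> [-27, 14, 2, 29, 12, 19, 4, -18, -39, 13] -> [-39, -27, -18, 2, 4, 12, 13, 14, 19, 29] -> [29, 19, 14, 13, 12, 4, 2, -18, -27, -39]
  [33, 41, 1, 46] -> [-33, -41, -1, -46] -> [-46, -41, -33, -1] -> [-1, -33, -41, -46]
  [37, -3, 12, -44] -> [-37, 3, -12, 44] -> [-37, -12, 3, 44] -> [44, 3, -12, -37]
  [16, 3, 16, 18, -5, 27] -> [-16, -3, -16, -18, 5, -27] -> [-27, -18, -16, -16, -3, 5] -> [5, -3, -16, -16, -18, -27]
  [41, -8, 34, 43, 49, -16, 42, 18, 15] -> [-41, 8, -34, -43, -49, 16, -42, -18, -15] -> [-49, -43, -42, -41, -34, -18, -15, 8, 16] -> [16, 8, -15, -18, -34, -41, -42, -43, -49]
  probe: [17, 0, -37, -39, 24, -3, 36, 46] -> [-17, 0, 37, 39, -24, 3, -36, -46] -> [-46, -36, -24, -17, 0, 3, 37, 39] -> [39, 37, 3, 0, -17, -24, -36, -46]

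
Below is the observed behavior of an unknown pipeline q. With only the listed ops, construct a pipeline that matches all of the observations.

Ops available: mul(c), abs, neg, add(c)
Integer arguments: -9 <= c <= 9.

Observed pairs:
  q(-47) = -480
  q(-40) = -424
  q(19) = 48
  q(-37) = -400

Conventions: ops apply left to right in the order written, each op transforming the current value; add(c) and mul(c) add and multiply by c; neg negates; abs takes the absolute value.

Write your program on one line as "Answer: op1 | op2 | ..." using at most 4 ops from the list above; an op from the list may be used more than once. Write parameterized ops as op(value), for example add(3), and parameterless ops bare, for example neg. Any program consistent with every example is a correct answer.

add(-8) | add(-5) | mul(-8) | neg

Check, running the answer program on each example:
  -47 -> -55 -> -60 -> 480 -> -480
  -40 -> -48 -> -53 -> 424 -> -424
  19 -> 11 -> 6 -> -48 -> 48
  -37 -> -45 -> -50 -> 400 -> -400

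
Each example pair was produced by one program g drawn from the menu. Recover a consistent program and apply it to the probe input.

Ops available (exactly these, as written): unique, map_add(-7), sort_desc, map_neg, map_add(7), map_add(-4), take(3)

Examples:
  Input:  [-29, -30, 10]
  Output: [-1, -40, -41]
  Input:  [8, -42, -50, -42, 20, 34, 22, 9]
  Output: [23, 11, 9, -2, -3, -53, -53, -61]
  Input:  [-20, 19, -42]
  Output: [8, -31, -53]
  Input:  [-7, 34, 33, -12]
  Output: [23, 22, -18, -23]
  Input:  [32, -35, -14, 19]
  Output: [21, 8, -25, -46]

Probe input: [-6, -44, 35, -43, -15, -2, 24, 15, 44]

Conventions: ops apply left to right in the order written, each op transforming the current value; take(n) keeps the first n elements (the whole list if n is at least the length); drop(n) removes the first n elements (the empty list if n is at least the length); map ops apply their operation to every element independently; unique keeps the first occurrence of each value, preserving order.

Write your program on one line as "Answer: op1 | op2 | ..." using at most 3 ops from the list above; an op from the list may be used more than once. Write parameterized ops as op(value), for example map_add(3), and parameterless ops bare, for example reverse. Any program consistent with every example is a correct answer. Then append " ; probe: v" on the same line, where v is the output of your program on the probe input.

map_add(-7) | sort_desc | map_add(-4) ; probe: [33, 24, 13, 4, -13, -17, -26, -54, -55]

Check, running the answer program on each example:
  [-29, -30, 10] -> [-36, -37, 3] -> [3, -36, -37] -> [-1, -40, -41]
  [8, -42, -50, -42, 20, 34, 22, 9] -> [1, -49, -57, -49, 13, 27, 15, 2] -> [27, 15, 13, 2, 1, -49, -49, -57] -> [23, 11, 9, -2, -3, -53, -53, -61]
  [-20, 19, -42] -> [-27, 12, -49] -> [12, -27, -49] -> [8, -31, -53]
  [-7, 34, 33, -12] -> [-14, 27, 26, -19] -> [27, 26, -14, -19] -> [23, 22, -18, -23]
  [32, -35, -14, 19] -> [25, -42, -21, 12] -> [25, 12, -21, -42] -> [21, 8, -25, -46]
  probe: [-6, -44, 35, -43, -15, -2, 24, 15, 44] -> [-13, -51, 28, -50, -22, -9, 17, 8, 37] -> [37, 28, 17, 8, -9, -13, -22, -50, -51] -> [33, 24, 13, 4, -13, -17, -26, -54, -55]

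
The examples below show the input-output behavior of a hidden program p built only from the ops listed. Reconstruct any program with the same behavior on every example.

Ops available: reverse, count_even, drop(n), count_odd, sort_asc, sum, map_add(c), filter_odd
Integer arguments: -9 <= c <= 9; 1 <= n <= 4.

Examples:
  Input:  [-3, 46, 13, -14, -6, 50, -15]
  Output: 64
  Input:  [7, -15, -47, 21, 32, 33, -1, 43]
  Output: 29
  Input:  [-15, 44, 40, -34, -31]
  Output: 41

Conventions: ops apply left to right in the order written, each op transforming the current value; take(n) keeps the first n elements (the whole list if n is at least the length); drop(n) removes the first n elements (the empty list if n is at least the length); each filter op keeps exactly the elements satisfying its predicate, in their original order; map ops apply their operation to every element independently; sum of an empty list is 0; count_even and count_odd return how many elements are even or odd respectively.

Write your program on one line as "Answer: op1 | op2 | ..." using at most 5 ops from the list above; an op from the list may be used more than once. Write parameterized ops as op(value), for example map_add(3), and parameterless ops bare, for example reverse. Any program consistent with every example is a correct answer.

map_add(-3) | drop(1) | filter_odd | sort_asc | sum

Check, running the answer program on each example:
  [-3, 46, 13, -14, -6, 50, -15] -> [-6, 43, 10, -17, -9, 47, -18] -> [43, 10, -17, -9, 47, -18] -> [43, -17, -9, 47] -> [-17, -9, 43, 47] -> 64
  [7, -15, -47, 21, 32, 33, -1, 43] -> [4, -18, -50, 18, 29, 30, -4, 40] -> [-18, -50, 18, 29, 30, -4, 40] -> [29] -> [29] -> 29
  [-15, 44, 40, -34, -31] -> [-18, 41, 37, -37, -34] -> [41, 37, -37, -34] -> [41, 37, -37] -> [-37, 37, 41] -> 41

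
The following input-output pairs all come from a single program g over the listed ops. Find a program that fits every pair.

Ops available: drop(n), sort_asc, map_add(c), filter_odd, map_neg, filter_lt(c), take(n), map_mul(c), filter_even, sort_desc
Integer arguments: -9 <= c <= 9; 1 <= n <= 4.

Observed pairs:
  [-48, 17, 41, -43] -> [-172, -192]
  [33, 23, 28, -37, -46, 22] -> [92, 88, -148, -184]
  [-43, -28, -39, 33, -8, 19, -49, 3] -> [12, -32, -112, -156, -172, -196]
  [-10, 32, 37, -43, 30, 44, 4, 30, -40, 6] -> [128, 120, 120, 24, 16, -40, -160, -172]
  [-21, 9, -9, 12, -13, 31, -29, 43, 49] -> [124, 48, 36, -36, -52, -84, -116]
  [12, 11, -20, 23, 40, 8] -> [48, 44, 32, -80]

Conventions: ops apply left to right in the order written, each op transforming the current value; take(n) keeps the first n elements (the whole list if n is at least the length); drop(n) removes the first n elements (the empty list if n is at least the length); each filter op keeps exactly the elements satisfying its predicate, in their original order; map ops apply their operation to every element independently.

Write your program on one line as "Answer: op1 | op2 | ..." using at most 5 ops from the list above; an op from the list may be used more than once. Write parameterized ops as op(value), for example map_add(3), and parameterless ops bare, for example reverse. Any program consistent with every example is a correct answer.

map_mul(-4) | sort_asc | drop(2) | map_neg

Check, running the answer program on each example:
  [-48, 17, 41, -43] -> [192, -68, -164, 172] -> [-164, -68, 172, 192] -> [172, 192] -> [-172, -192]
  [33, 23, 28, -37, -46, 22] -> [-132, -92, -112, 148, 184, -88] -> [-132, -112, -92, -88, 148, 184] -> [-92, -88, 148, 184] -> [92, 88, -148, -184]
  [-43, -28, -39, 33, -8, 19, -49, 3] -> [172, 112, 156, -132, 32, -76, 196, -12] -> [-132, -76, -12, 32, 112, 156, 172, 196] -> [-12, 32, 112, 156, 172, 196] -> [12, -32, -112, -156, -172, -196]
  [-10, 32, 37, -43, 30, 44, 4, 30, -40, 6] -> [40, -128, -148, 172, -120, -176, -16, -120, 160, -24] -> [-176, -148, -128, -120, -120, -24, -16, 40, 160, 172] -> [-128, -120, -120, -24, -16, 40, 160, 172] -> [128, 120, 120, 24, 16, -40, -160, -172]
  [-21, 9, -9, 12, -13, 31, -29, 43, 49] -> [84, -36, 36, -48, 52, -124, 116, -172, -196] -> [-196, -172, -124, -48, -36, 36, 52, 84, 116] -> [-124, -48, -36, 36, 52, 84, 116] -> [124, 48, 36, -36, -52, -84, -116]
  [12, 11, -20, 23, 40, 8] -> [-48, -44, 80, -92, -160, -32] -> [-160, -92, -48, -44, -32, 80] -> [-48, -44, -32, 80] -> [48, 44, 32, -80]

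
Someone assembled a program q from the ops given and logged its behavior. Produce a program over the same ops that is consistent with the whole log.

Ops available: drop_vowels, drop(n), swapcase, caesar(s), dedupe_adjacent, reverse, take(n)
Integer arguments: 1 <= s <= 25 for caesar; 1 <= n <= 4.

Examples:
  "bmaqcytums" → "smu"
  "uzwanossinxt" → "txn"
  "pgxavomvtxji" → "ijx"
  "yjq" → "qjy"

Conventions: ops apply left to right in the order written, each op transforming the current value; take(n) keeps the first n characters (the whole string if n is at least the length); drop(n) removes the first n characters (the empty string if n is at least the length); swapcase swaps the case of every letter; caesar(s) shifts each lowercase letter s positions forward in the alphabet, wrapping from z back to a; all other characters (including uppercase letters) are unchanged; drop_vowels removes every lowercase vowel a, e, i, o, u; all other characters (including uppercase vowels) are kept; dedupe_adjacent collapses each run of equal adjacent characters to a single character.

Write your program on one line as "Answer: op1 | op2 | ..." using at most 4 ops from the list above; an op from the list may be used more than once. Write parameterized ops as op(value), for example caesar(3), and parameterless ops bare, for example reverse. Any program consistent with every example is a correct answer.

reverse | take(4) | take(3)

Check, running the answer program on each example:
  "bmaqcytums" -> "smutycqamb" -> "smut" -> "smu"
  "uzwanossinxt" -> "txnissonawzu" -> "txni" -> "txn"
  "pgxavomvtxji" -> "ijxtvmovaxgp" -> "ijxt" -> "ijx"
  "yjq" -> "qjy" -> "qjy" -> "qjy"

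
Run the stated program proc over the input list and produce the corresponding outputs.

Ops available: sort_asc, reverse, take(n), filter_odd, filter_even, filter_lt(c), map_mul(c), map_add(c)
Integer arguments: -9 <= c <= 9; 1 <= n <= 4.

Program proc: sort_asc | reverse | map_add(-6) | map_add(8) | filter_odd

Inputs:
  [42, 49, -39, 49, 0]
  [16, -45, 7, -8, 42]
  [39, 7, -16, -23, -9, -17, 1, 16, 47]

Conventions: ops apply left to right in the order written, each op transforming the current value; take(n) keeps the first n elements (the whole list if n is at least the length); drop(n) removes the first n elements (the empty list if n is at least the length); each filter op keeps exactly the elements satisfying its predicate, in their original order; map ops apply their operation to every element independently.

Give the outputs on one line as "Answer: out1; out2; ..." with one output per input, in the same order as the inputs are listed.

Execution, op by op:
  [42, 49, -39, 49, 0] -> [-39, 0, 42, 49, 49] -> [49, 49, 42, 0, -39] -> [43, 43, 36, -6, -45] -> [51, 51, 44, 2, -37] -> [51, 51, -37]
  [16, -45, 7, -8, 42] -> [-45, -8, 7, 16, 42] -> [42, 16, 7, -8, -45] -> [36, 10, 1, -14, -51] -> [44, 18, 9, -6, -43] -> [9, -43]
  [39, 7, -16, -23, -9, -17, 1, 16, 47] -> [-23, -17, -16, -9, 1, 7, 16, 39, 47] -> [47, 39, 16, 7, 1, -9, -16, -17, -23] -> [41, 33, 10, 1, -5, -15, -22, -23, -29] -> [49, 41, 18, 9, 3, -7, -14, -15, -21] -> [49, 41, 9, 3, -7, -15, -21]

[51, 51, -37]; [9, -43]; [49, 41, 9, 3, -7, -15, -21]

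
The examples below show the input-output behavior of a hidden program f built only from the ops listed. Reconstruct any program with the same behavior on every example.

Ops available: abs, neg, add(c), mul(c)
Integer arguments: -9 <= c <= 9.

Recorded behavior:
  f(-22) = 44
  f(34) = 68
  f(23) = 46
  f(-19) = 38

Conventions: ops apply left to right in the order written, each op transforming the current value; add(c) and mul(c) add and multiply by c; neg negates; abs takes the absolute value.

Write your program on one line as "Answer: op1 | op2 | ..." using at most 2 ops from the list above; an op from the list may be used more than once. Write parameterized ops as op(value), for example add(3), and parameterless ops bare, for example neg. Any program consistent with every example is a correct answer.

mul(-2) | abs

Check, running the answer program on each example:
  -22 -> 44 -> 44
  34 -> -68 -> 68
  23 -> -46 -> 46
  -19 -> 38 -> 38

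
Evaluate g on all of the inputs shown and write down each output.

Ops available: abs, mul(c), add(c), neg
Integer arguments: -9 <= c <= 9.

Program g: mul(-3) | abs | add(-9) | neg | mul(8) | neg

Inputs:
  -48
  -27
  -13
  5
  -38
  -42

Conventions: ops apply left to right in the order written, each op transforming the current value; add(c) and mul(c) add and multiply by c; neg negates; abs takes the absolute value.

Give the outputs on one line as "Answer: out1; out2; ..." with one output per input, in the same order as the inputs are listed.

1080; 576; 240; 48; 840; 936

Execution, op by op:
  -48 -> 144 -> 144 -> 135 -> -135 -> -1080 -> 1080
  -27 -> 81 -> 81 -> 72 -> -72 -> -576 -> 576
  -13 -> 39 -> 39 -> 30 -> -30 -> -240 -> 240
  5 -> -15 -> 15 -> 6 -> -6 -> -48 -> 48
  -38 -> 114 -> 114 -> 105 -> -105 -> -840 -> 840
  -42 -> 126 -> 126 -> 117 -> -117 -> -936 -> 936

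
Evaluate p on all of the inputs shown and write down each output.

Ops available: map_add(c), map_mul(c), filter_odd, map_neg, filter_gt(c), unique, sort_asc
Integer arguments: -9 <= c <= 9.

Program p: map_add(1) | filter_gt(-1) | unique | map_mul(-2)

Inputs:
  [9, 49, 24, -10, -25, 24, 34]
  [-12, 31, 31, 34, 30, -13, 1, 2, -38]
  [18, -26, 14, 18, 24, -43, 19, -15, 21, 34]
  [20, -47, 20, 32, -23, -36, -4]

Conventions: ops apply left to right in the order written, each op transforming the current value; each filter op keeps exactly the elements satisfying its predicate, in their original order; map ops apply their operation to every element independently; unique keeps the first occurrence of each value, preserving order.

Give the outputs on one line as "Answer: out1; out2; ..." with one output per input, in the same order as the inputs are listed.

[-20, -100, -50, -70]; [-64, -70, -62, -4, -6]; [-38, -30, -50, -40, -44, -70]; [-42, -66]

Execution, op by op:
  [9, 49, 24, -10, -25, 24, 34] -> [10, 50, 25, -9, -24, 25, 35] -> [10, 50, 25, 25, 35] -> [10, 50, 25, 35] -> [-20, -100, -50, -70]
  [-12, 31, 31, 34, 30, -13, 1, 2, -38] -> [-11, 32, 32, 35, 31, -12, 2, 3, -37] -> [32, 32, 35, 31, 2, 3] -> [32, 35, 31, 2, 3] -> [-64, -70, -62, -4, -6]
  [18, -26, 14, 18, 24, -43, 19, -15, 21, 34] -> [19, -25, 15, 19, 25, -42, 20, -14, 22, 35] -> [19, 15, 19, 25, 20, 22, 35] -> [19, 15, 25, 20, 22, 35] -> [-38, -30, -50, -40, -44, -70]
  [20, -47, 20, 32, -23, -36, -4] -> [21, -46, 21, 33, -22, -35, -3] -> [21, 21, 33] -> [21, 33] -> [-42, -66]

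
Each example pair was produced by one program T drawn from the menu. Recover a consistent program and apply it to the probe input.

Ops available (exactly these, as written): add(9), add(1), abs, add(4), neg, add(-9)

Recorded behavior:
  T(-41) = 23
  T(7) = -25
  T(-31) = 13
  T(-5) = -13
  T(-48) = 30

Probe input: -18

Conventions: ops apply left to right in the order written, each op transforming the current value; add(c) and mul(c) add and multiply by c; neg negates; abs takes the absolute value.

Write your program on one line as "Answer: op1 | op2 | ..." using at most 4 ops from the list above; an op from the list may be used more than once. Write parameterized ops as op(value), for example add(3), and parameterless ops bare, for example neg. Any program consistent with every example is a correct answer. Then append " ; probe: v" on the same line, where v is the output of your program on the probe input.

add(9) | neg | add(-9) ; probe: 0

Check, running the answer program on each example:
  -41 -> -32 -> 32 -> 23
  7 -> 16 -> -16 -> -25
  -31 -> -22 -> 22 -> 13
  -5 -> 4 -> -4 -> -13
  -48 -> -39 -> 39 -> 30
  probe: -18 -> -9 -> 9 -> 0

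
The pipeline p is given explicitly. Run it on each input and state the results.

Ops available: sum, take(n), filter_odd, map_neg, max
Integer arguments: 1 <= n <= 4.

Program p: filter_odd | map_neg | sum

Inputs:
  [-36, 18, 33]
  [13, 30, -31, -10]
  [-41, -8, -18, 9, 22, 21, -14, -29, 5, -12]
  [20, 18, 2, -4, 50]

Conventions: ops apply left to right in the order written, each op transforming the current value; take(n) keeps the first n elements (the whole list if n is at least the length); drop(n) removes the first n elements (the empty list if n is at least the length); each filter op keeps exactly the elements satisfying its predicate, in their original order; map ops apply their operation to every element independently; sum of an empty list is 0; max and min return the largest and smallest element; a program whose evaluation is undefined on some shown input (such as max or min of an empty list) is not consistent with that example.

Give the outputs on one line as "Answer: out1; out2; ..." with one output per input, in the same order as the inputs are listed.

Execution, op by op:
  [-36, 18, 33] -> [33] -> [-33] -> -33
  [13, 30, -31, -10] -> [13, -31] -> [-13, 31] -> 18
  [-41, -8, -18, 9, 22, 21, -14, -29, 5, -12] -> [-41, 9, 21, -29, 5] -> [41, -9, -21, 29, -5] -> 35
  [20, 18, 2, -4, 50] -> [] -> [] -> 0

-33; 18; 35; 0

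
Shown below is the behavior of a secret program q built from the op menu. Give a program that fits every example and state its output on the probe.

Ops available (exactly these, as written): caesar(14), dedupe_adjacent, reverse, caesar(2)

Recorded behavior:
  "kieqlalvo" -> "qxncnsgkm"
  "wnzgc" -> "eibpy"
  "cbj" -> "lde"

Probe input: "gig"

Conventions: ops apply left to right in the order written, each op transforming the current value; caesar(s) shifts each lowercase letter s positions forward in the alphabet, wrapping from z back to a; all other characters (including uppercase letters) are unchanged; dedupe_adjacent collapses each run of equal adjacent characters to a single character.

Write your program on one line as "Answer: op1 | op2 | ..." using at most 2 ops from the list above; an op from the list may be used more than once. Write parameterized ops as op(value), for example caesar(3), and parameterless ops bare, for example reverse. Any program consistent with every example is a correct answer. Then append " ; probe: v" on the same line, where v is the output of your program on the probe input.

caesar(2) | reverse ; probe: "iki"

Check, running the answer program on each example:
  "kieqlalvo" -> "mkgsncnxq" -> "qxncnsgkm"
  "wnzgc" -> "ypbie" -> "eibpy"
  "cbj" -> "edl" -> "lde"
  probe: "gig" -> "iki" -> "iki"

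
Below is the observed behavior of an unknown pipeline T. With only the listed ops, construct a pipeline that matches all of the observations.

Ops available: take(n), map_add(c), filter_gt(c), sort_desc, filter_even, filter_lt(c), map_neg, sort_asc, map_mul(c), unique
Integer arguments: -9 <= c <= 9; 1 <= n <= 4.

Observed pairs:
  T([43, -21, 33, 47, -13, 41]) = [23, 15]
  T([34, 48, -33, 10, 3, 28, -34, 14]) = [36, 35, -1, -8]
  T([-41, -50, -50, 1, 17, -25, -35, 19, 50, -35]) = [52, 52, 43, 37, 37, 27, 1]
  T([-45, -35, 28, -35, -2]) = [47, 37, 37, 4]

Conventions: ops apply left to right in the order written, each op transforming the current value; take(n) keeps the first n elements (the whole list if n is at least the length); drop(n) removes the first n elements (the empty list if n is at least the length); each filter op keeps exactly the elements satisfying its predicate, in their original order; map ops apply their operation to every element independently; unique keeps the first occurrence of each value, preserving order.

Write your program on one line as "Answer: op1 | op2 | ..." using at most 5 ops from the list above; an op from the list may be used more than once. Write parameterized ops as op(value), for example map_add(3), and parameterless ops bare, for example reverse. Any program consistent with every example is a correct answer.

map_neg | map_add(2) | sort_desc | filter_gt(-9)

Check, running the answer program on each example:
  [43, -21, 33, 47, -13, 41] -> [-43, 21, -33, -47, 13, -41] -> [-41, 23, -31, -45, 15, -39] -> [23, 15, -31, -39, -41, -45] -> [23, 15]
  [34, 48, -33, 10, 3, 28, -34, 14] -> [-34, -48, 33, -10, -3, -28, 34, -14] -> [-32, -46, 35, -8, -1, -26, 36, -12] -> [36, 35, -1, -8, -12, -26, -32, -46] -> [36, 35, -1, -8]
  [-41, -50, -50, 1, 17, -25, -35, 19, 50, -35] -> [41, 50, 50, -1, -17, 25, 35, -19, -50, 35] -> [43, 52, 52, 1, -15, 27, 37, -17, -48, 37] -> [52, 52, 43, 37, 37, 27, 1, -15, -17, -48] -> [52, 52, 43, 37, 37, 27, 1]
  [-45, -35, 28, -35, -2] -> [45, 35, -28, 35, 2] -> [47, 37, -26, 37, 4] -> [47, 37, 37, 4, -26] -> [47, 37, 37, 4]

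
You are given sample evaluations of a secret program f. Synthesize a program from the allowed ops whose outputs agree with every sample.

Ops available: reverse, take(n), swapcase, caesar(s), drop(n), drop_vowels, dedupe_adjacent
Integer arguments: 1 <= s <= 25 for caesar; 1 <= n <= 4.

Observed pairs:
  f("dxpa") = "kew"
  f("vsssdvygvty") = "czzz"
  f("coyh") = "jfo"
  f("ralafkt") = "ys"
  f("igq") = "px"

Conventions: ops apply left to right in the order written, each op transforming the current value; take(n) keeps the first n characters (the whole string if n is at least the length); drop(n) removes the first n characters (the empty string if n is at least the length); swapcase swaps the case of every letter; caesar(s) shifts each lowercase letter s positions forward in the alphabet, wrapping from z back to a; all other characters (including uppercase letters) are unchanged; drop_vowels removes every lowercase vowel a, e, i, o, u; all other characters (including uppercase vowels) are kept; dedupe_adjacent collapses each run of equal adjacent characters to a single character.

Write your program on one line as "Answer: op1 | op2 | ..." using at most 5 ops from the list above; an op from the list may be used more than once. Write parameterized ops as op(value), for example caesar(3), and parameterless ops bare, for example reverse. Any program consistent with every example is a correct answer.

take(4) | caesar(17) | caesar(3) | drop_vowels | caesar(13)

Check, running the answer program on each example:
  "dxpa" -> "dxpa" -> "uogr" -> "xrju" -> "xrj" -> "kew"
  "vsssdvygvty" -> "vsss" -> "mjjj" -> "pmmm" -> "pmmm" -> "czzz"
  "coyh" -> "coyh" -> "tfpy" -> "wisb" -> "wsb" -> "jfo"
  "ralafkt" -> "rala" -> "ircr" -> "lufu" -> "lf" -> "ys"
  "igq" -> "igq" -> "zxh" -> "cak" -> "ck" -> "px"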